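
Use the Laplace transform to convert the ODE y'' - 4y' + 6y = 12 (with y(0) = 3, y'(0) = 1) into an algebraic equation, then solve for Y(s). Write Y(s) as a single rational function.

Y(s) = (3*s^2 - 11*s + 12)/(s^3 - 4*s^2 + 6*s)

Apply the Laplace transform to the equation.
With L{y''} = s^2 Y - s·y(0) - y'(0) and L{y'} = sY - y(0), with y(0) = 3, y'(0) = 1: the LHS transforms to (s^2 - 4*s + 6)Y - (3*s - 11).
The right side is L{12} = 12/s.
So (s^2 - 4*s + 6)Y = 12/s + (3*s - 11).
Solve for Y(s) and write it as one ratio of polynomials.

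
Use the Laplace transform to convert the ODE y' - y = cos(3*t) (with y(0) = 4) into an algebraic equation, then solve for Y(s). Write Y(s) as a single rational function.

Y(s) = (4*s^2 + s + 36)/(s^3 - s^2 + 9*s - 9)

Transform both sides with L{·}.
Using L{y'} = sY - y(0) = sY - 4, the left side becomes (s - 1)Y - (4).
The right side is L{cos(3*t)} = s/(s^2 + 9).
So (s - 1)Y = s/(s^2 + 9) + (4).
Isolate Y and clear denominators.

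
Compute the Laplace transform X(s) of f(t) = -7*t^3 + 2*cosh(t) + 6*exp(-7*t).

X(s) = 2*s/(s^2 - 1) + 6/(s + 7) - 42/s^4

The transform is linear, so treat each term independently.
(6)·[L{e^(-7t)} = 1/(s + 7)]; (-7)·[L{t^3} = 3!/s^4 = 6/s^4]; (2)·[L{cosh(t)} = s/(s^2 - 1)].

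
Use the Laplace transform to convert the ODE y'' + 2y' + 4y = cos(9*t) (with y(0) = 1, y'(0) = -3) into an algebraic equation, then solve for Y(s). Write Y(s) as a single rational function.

Take the Laplace transform of both sides.
Using L{y''} = s^2 Y - s·y(0) - y'(0) and L{y'} = sY - y(0), with y(0) = 1, y'(0) = -3, the left side becomes (s^2 + 2*s + 4)Y - (s - 1).
The right side is L{cos(9*t)} = s/(s^2 + 81).
So (s^2 + 2*s + 4)Y = s/(s^2 + 81) + (s - 1).
Solve for Y(s) and write it as one ratio of polynomials.

Y(s) = (s^3 - s^2 + 82*s - 81)/(s^4 + 2*s^3 + 85*s^2 + 162*s + 324)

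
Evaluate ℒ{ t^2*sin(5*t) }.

L{sin(5t)} = 5/(s^2 + 25).
Then apply L{t^2·g(t)} = (-1)^2 d^2/ds^2[H(s)] with H(s) = 5/(s^2 + 25):
differentiating 2 times and applying the sign gives 10*(3*s^2 - 25)/(s^2 + 25)^3.

10*(3*s^2 - 25)/(s^2 + 25)^3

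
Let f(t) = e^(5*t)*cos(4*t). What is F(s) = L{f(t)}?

F(s) = (s - 5)/((s - 5)^2 + 16)

L{cos(4t)} = s/(s^2 + 16).
By the first shifting theorem, multiplying by e^(5t) replaces s with s - 5.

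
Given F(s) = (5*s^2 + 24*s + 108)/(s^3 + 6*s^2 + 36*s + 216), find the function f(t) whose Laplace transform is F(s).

f(t) = sin(6*t) + 3*cos(6*t) + 2*exp(-6*t)

Factor the denominator: s^3 + 6*s^2 + 36*s + 216 = (s + 6)*(s^2 + 36).
Partial fraction decomposition gives [2/(s + 6)] + [3*s/(s^2 + 36)] + [6/(s^2 + 36)].
Invert each term: 2/(s + 6) ↔ 2e^(-6t); 3·s/(s^2 + 36) ↔ 3cos(6t); 1·6/(s^2 + 36) ↔ sin(6t).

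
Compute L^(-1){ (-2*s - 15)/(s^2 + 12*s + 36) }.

Factor the denominator: s^2 + 12*s + 36 = (s + 6)^2.
Partial fraction decomposition gives [-2/(s + 6)] + [-3/(s + 6)^2].
Invert each term: -2/(s + 6) ↔ -2e^(-6t); -3/(s + 6)^2 ↔ -3t·e^(-6t).

-3*t*exp(-6*t) - 2*exp(-6*t)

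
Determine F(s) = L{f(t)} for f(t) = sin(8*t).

L{sin(8t)} = 8/(s^2 + 64).

F(s) = 8/(s^2 + 64)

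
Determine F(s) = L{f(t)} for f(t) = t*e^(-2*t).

L{e^(-2t)} = 1/(s + 2).
Then apply L{t·g(t)} = -d/ds[G(s)] with G(s) = 1/(s + 2):
differentiating 1 time and applying the sign gives (s + 2)^(-2).

F(s) = (s + 2)^(-2)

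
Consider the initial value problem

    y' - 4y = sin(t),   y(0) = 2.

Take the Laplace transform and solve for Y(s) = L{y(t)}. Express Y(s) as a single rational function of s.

Apply the Laplace transform to the equation.
With L{y'} = sY - y(0) = sY - 2: the LHS transforms to (s - 4)Y - (2).
The right side is L{sin(t)} = 1/(s^2 + 1).
So (s - 4)Y = 1/(s^2 + 1) + (2).
Divide through and combine into a single rational function.

Y(s) = (2*s^2 + 3)/(s^3 - 4*s^2 + s - 4)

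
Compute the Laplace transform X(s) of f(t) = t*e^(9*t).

L{e^(9t)} = 1/(s - 9).
Then apply L{t·g(t)} = -d/ds[G(s)] with G(s) = 1/(s - 9):
differentiating 1 time and applying the sign gives (s - 9)^(-2).

X(s) = (s - 9)^(-2)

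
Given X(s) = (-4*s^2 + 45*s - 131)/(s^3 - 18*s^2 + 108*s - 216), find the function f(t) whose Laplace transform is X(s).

f(t) = -5*t^2*exp(6*t)/2 - 3*t*exp(6*t) - 4*exp(6*t)

Factor the denominator: s^3 - 18*s^2 + 108*s - 216 = (s - 6)^3.
Partial fraction decomposition gives [-4/(s - 6)] + [-3/(s - 6)^2] + [-5/(s - 6)^3].
Invert each term: -4/(s - 6) ↔ -4e^(6t); -3/(s - 6)^2 ↔ -3t·e^(6t); -5/(s - 6)^3 ↔ (-5/2)t^2·e^(6t).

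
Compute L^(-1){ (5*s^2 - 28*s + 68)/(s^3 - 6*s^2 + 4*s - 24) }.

2*exp(6*t) - 5*sin(2*t) + 3*cos(2*t)

Factor the denominator: s^3 - 6*s^2 + 4*s - 24 = (s - 6)*(s^2 + 4).
Partial fraction decomposition gives [2/(s - 6)] + [3*s/(s^2 + 4)] + [-10/(s^2 + 4)].
Invert each term: 2/(s - 6) ↔ 2e^(6t); 3·s/(s^2 + 4) ↔ 3cos(2t); -5·2/(s^2 + 4) ↔ -5sin(2t).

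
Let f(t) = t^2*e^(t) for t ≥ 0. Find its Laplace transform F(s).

L{e^(t)} = 1/(s - 1).
Then apply L{t^2·g(t)} = (-1)^2 d^2/ds^2[G(s)] with G(s) = 1/(s - 1):
differentiating 2 times and applying the sign gives 2/(s - 1)^3.

F(s) = 2/(s - 1)^3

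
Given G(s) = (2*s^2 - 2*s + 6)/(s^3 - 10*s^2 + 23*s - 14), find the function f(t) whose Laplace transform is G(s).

Factor the denominator: s^3 - 10*s^2 + 23*s - 14 = (s - 7)*(s - 2)*(s - 1).
Partial fraction decomposition gives [1/(s - 1)] + [-2/(s - 2)] + [3/(s - 7)].
Invert each term: 1/(s - 1) ↔ e^(t); -2/(s - 2) ↔ -2e^(2t); 3/(s - 7) ↔ 3e^(7t).

f(t) = 3*exp(7*t) - 2*exp(2*t) + exp(t)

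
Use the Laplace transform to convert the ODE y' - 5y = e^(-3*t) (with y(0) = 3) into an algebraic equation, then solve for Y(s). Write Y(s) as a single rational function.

Y(s) = (3*s + 10)/(s^2 - 2*s - 15)

Transform both sides with L{·}.
With L{y'} = sY - y(0) = sY - 3: the LHS transforms to (s - 5)Y - (3).
The right side is L{e^(-3*t)} = 1/(s + 3).
So (s - 5)Y = 1/(s + 3) + (3).
Solve for Y(s) and write it as one ratio of polynomials.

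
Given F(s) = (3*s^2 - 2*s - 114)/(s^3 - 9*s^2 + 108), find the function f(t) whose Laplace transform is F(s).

Factor the denominator: s^3 - 9*s^2 + 108 = (s - 6)^2*(s + 3).
Partial fraction decomposition gives [4/(s - 6)] + [-2/(s - 6)^2] + [-1/(s + 3)].
Invert each term: 4/(s - 6) ↔ 4e^(6t); -2/(s - 6)^2 ↔ -2t·e^(6t); -1/(s + 3) ↔ -e^(-3t).

f(t) = -2*t*exp(6*t) + 4*exp(6*t) - exp(-3*t)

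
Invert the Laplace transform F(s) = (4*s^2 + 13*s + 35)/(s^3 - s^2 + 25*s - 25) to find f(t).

Factor the denominator: s^3 - s^2 + 25*s - 25 = (s - 1)*(s^2 + 25).
Partial fraction decomposition gives [2/(s - 1)] + [2*s/(s^2 + 25)] + [15/(s^2 + 25)].
Invert each term: 2/(s - 1) ↔ 2e^(t); 2·s/(s^2 + 25) ↔ 2cos(5t); 3·5/(s^2 + 25) ↔ 3sin(5t).

f(t) = 2*exp(t) + 3*sin(5*t) + 2*cos(5*t)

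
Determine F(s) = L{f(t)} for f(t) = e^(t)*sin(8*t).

F(s) = 8/((s - 1)^2 + 64)

L{sin(8t)} = 8/(s^2 + 64).
By the first shifting theorem, multiplying by e^(t) replaces s with s - 1.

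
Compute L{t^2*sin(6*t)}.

36*(s^2 - 12)/(s^2 + 36)^3

L{sin(6t)} = 6/(s^2 + 36).
Then apply L{t^2·g(t)} = (-1)^2 d^2/ds^2[H(s)] with H(s) = 6/(s^2 + 36):
differentiating 2 times and applying the sign gives 36*(s^2 - 12)/(s^2 + 36)^3.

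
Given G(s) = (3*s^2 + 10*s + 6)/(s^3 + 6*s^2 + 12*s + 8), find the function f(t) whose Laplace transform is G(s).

Factor the denominator: s^3 + 6*s^2 + 12*s + 8 = (s + 2)^3.
Partial fraction decomposition gives [3/(s + 2)] + [-2/(s + 2)^2] + [-2/(s + 2)^3].
Invert each term: 3/(s + 2) ↔ 3e^(-2t); -2/(s + 2)^2 ↔ -2t·e^(-2t); -2/(s + 2)^3 ↔ (-1)t^2·e^(-2t).

f(t) = -t^2*exp(-2*t) - 2*t*exp(-2*t) + 3*exp(-2*t)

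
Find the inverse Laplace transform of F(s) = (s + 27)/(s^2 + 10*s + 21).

6*exp(-3*t) - 5*exp(-7*t)

Factor the denominator: s^2 + 10*s + 21 = (s + 3)*(s + 7).
Partial fraction decomposition gives [-5/(s + 7)] + [6/(s + 3)].
Invert each term: -5/(s + 7) ↔ -5e^(-7t); 6/(s + 3) ↔ 6e^(-3t).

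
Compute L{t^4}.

24/s^5

L{t^4} = 4!/s^5 = 24/s^5.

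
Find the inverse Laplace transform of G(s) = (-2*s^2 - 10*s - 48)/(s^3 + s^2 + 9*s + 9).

-4*sin(3*t) + 2*cos(3*t) - 4*exp(-t)

Factor the denominator: s^3 + s^2 + 9*s + 9 = (s + 1)*(s^2 + 9).
Partial fraction decomposition gives [-4/(s + 1)] + [2*s/(s^2 + 9)] + [-12/(s^2 + 9)].
Invert each term: -4/(s + 1) ↔ -4e^(-t); 2·s/(s^2 + 9) ↔ 2cos(3t); -4·3/(s^2 + 9) ↔ -4sin(3t).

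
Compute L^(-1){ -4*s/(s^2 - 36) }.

Since L{cosh(6t)} = s/(s^2 - 36), the inverse is cosh(6*t), scaled by -4.

-4*cosh(6*t)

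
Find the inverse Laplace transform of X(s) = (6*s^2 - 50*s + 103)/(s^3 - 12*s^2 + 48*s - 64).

-t^2*exp(4*t)/2 - 2*t*exp(4*t) + 6*exp(4*t)

Factor the denominator: s^3 - 12*s^2 + 48*s - 64 = (s - 4)^3.
Partial fraction decomposition gives [6/(s - 4)] + [-2/(s - 4)^2] + [-1/(s - 4)^3].
Invert each term: 6/(s - 4) ↔ 6e^(4t); -2/(s - 4)^2 ↔ -2t·e^(4t); -1/(s - 4)^3 ↔ (-1/2)t^2·e^(4t).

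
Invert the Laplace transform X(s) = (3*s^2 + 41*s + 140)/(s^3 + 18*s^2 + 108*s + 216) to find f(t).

f(t) = t^2*exp(-6*t) + 5*t*exp(-6*t) + 3*exp(-6*t)

Factor the denominator: s^3 + 18*s^2 + 108*s + 216 = (s + 6)^3.
Partial fraction decomposition gives [3/(s + 6)] + [5/(s + 6)^2] + [2/(s + 6)^3].
Invert each term: 3/(s + 6) ↔ 3e^(-6t); 5/(s + 6)^2 ↔ 5t·e^(-6t); 2/(s + 6)^3 ↔ (1)t^2·e^(-6t).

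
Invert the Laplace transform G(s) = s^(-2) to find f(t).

Since L{t} = 1!/s^2 = 1/s^2, the inverse is t.

f(t) = t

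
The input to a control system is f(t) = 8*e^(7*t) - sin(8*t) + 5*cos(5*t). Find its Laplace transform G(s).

Apply the Laplace transform termwise.
(8)·[L{e^(7t)} = 1/(s - 7)]; (5)·[L{cos(5t)} = s/(s^2 + 25)]; (-1)·[L{sin(8t)} = 8/(s^2 + 64)].

G(s) = 5*s/(s^2 + 25) - 8/(s^2 + 64) + 8/(s - 7)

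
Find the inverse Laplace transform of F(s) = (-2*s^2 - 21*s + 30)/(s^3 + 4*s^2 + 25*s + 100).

-sin(5*t) - 4*cos(5*t) + 2*exp(-4*t)

Factor the denominator: s^3 + 4*s^2 + 25*s + 100 = (s + 4)*(s^2 + 25).
Partial fraction decomposition gives [2/(s + 4)] + [-4*s/(s^2 + 25)] + [-5/(s^2 + 25)].
Invert each term: 2/(s + 4) ↔ 2e^(-4t); -4·s/(s^2 + 25) ↔ -4cos(5t); -1·5/(s^2 + 25) ↔ -sin(5t).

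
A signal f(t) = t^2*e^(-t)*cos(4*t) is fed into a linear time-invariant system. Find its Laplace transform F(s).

F(s) = 2*(s + 1)*(s^2 + 2*s - 47)/(s^2 + 2*s + 17)^3

L{cos(4t)} = s/(s^2 + 16).
Multiplying by e^(-t) shifts s → s + 1, so L{e^(-t)*cos(4*t)} = (s + 1)/((s + 1)^2 + 16).
Then apply L{t^2·g(t)} = (-1)^2 d^2/ds^2[G(s)] with G(s) = (s + 1)/((s + 1)^2 + 16):
differentiating 2 times and applying the sign gives 2*(s + 1)*(s^2 + 2*s - 47)/(s^2 + 2*s + 17)^3.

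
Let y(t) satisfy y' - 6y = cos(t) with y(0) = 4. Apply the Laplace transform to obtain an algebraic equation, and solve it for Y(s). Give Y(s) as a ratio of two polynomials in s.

Y(s) = (4*s^2 + s + 4)/(s^3 - 6*s^2 + s - 6)

Apply the Laplace transform to the equation.
The derivative rules (L{y'} = sY - y(0) = sY - 4) turn the left side into (s - 6)Y - (4).
The right side is L{cos(t)} = s/(s^2 + 1).
So (s - 6)Y = s/(s^2 + 1) + (4).
Solve for Y(s) and write it as one ratio of polynomials.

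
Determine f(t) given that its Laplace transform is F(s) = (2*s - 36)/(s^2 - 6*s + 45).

f(t) = -5*exp(3*t)*sin(6*t) + 2*exp(3*t)*cos(6*t)

Complete the square in the denominator: s^2 - 6*s + 45 = (s - 3)^2 + 6^2.
Split the numerator to match: 2*s - 36 = 2·(s - 3) - 5·6.
Invert each term: 2·(s - 3)/((s - 3)^2 + 36) ↔ 2e^(3t)cos(6t); -5·6/((s - 3)^2 + 36) ↔ -5e^(3t)sin(6t).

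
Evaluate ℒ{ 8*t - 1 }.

-1/s + 8/s^2

The transform is linear, so treat each term independently.
(8)·[L{t} = 1!/s^2 = 1/s^2]; L{-1} = -1/s.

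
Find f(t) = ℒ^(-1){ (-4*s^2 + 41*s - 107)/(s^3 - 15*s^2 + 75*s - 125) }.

Factor the denominator: s^3 - 15*s^2 + 75*s - 125 = (s - 5)^3.
Partial fraction decomposition gives [-4/(s - 5)] + [(s - 5)^(-2)] + [-2/(s - 5)^3].
Invert each term: -4/(s - 5) ↔ -4e^(5t); 1/(s - 5)^2 ↔ t·e^(5t); -2/(s - 5)^3 ↔ (-1)t^2·e^(5t).

f(t) = -t^2*exp(5*t) + t*exp(5*t) - 4*exp(5*t)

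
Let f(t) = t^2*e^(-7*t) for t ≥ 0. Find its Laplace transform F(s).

L{e^(-7t)} = 1/(s + 7).
Then apply L{t^2·g(t)} = (-1)^2 d^2/ds^2[G(s)] with G(s) = 1/(s + 7):
differentiating 2 times and applying the sign gives 2/(s + 7)^3.

F(s) = 2/(s + 7)^3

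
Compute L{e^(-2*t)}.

L{e^(-2t)} = 1/(s + 2).

1/(s + 2)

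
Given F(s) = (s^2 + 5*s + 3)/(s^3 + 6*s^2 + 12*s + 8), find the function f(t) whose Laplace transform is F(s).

f(t) = -3*t^2*exp(-2*t)/2 + t*exp(-2*t) + exp(-2*t)

Factor the denominator: s^3 + 6*s^2 + 12*s + 8 = (s + 2)^3.
Partial fraction decomposition gives [1/(s + 2)] + [(s + 2)^(-2)] + [-3/(s + 2)^3].
Invert each term: 1/(s + 2) ↔ e^(-2t); 1/(s + 2)^2 ↔ t·e^(-2t); -3/(s + 2)^3 ↔ (-3/2)t^2·e^(-2t).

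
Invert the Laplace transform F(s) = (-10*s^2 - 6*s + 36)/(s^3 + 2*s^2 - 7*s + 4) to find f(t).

Factor the denominator: s^3 + 2*s^2 - 7*s + 4 = (s - 1)^2*(s + 4).
Partial fraction decomposition gives [-6/(s - 1)] + [4/(s - 1)^2] + [-4/(s + 4)].
Invert each term: -6/(s - 1) ↔ -6e^(t); 4/(s - 1)^2 ↔ 4t·e^(t); -4/(s + 4) ↔ -4e^(-4t).

f(t) = 4*t*exp(t) - 6*exp(t) - 4*exp(-4*t)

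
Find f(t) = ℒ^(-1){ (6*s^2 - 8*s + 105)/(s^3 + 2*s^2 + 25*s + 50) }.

f(t) = -2*sin(5*t) + cos(5*t) + 5*exp(-2*t)

Factor the denominator: s^3 + 2*s^2 + 25*s + 50 = (s + 2)*(s^2 + 25).
Partial fraction decomposition gives [5/(s + 2)] + [s/(s^2 + 25)] + [-10/(s^2 + 25)].
Invert each term: 5/(s + 2) ↔ 5e^(-2t); 1·s/(s^2 + 25) ↔ cos(5t); -2·5/(s^2 + 25) ↔ -2sin(5t).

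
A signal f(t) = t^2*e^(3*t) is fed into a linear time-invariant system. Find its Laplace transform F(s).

L{e^(3t)} = 1/(s - 3).
Then apply L{t^2·g(t)} = (-1)^2 d^2/ds^2[G(s)] with G(s) = 1/(s - 3):
differentiating 2 times and applying the sign gives 2/(s - 3)^3.

F(s) = 2/(s - 3)^3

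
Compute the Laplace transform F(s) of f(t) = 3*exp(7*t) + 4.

Apply the Laplace transform termwise.
L{4} = 4/s; (3)·[L{e^(7t)} = 1/(s - 7)].

F(s) = 3/(s - 7) + 4/s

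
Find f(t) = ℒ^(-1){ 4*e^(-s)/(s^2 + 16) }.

The factor e^(-s) signals a time shift by c = 1 (second shifting theorem).
L{sin(4t)} = 4/(s^2 + 16), so L^-1{4/(s^2 + 16)} = sin(4*t).
Hence the inverse is u(t - 1) times that function evaluated at t - 1.

f(t) = Heaviside(t - 1)*(sin(4*t - 4))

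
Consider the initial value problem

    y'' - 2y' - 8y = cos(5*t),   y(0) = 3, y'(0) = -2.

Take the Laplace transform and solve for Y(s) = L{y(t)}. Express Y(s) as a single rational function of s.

Transform both sides with L{·}.
The derivative rules (L{y''} = s^2 Y - s·y(0) - y'(0) and L{y'} = sY - y(0), with y(0) = 3, y'(0) = -2) turn the left side into (s^2 - 2*s - 8)Y - (3*s - 8).
The right side is L{cos(5*t)} = s/(s^2 + 25).
So (s^2 - 2*s - 8)Y = s/(s^2 + 25) + (3*s - 8).
Solve for Y(s) and write it as one ratio of polynomials.

Y(s) = (3*s^3 - 8*s^2 + 76*s - 200)/(s^4 - 2*s^3 + 17*s^2 - 50*s - 200)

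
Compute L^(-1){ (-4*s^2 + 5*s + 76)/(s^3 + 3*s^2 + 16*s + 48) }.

5*sin(4*t) - 5*cos(4*t) + exp(-3*t)

Factor the denominator: s^3 + 3*s^2 + 16*s + 48 = (s + 3)*(s^2 + 16).
Partial fraction decomposition gives [1/(s + 3)] + [-5*s/(s^2 + 16)] + [20/(s^2 + 16)].
Invert each term: 1/(s + 3) ↔ e^(-3t); -5·s/(s^2 + 16) ↔ -5cos(4t); 5·4/(s^2 + 16) ↔ 5sin(4t).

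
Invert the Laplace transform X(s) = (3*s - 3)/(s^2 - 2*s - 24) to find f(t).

f(t) = 3*exp(t)*cosh(5*t)

Rewrite the denominator: s^2 - 2*s - 24 = (s - 1)^2 - 25.
The form in (s - 1) signals a first-shifting-theorem factor e^(t).
Since L{cosh(5t)} = s/(s^2 - 25), the inverse is exp(t)*cosh(5*t), scaled by 3.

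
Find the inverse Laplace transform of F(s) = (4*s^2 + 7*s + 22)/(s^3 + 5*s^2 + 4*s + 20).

sin(2*t) + cos(2*t) + 3*exp(-5*t)

Factor the denominator: s^3 + 5*s^2 + 4*s + 20 = (s + 5)*(s^2 + 4).
Partial fraction decomposition gives [3/(s + 5)] + [s/(s^2 + 4)] + [2/(s^2 + 4)].
Invert each term: 3/(s + 5) ↔ 3e^(-5t); 1·s/(s^2 + 4) ↔ cos(2t); 1·2/(s^2 + 4) ↔ sin(2t).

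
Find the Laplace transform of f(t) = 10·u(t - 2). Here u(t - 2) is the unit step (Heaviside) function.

By the second shifting theorem, L{u(t - c)·g(t - c)} = e^(-cs)·G(s) with c = 2 and G(s) = L{g(t)}.
L{10} = 10/s.

10*exp(-2*s)/s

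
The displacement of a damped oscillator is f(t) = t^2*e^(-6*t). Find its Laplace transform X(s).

X(s) = 2/(s + 6)^3

L{e^(-6t)} = 1/(s + 6).
Then apply L{t^2·g(t)} = (-1)^2 d^2/ds^2[G(s)] with G(s) = 1/(s + 6):
differentiating 2 times and applying the sign gives 2/(s + 6)^3.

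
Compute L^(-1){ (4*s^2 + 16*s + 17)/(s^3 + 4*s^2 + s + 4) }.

Factor the denominator: s^3 + 4*s^2 + s + 4 = (s + 4)*(s^2 + 1).
Partial fraction decomposition gives [1/(s + 4)] + [3*s/(s^2 + 1)] + [4/(s^2 + 1)].
Invert each term: 1/(s + 4) ↔ e^(-4t); 3·s/(s^2 + 1) ↔ 3cos(t); 4·1/(s^2 + 1) ↔ 4sin(t).

4*sin(t) + 3*cos(t) + exp(-4*t)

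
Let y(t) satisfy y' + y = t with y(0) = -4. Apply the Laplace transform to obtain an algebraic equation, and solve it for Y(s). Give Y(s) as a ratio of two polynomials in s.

Take the Laplace transform of both sides.
With L{y'} = sY - y(0) = sY - (-4): the LHS transforms to (s + 1)Y - (-4).
The right side is L{t} = s^(-2).
So (s + 1)Y = s^(-2) + (-4).
Solve for Y(s) and write it as one ratio of polynomials.

Y(s) = (-4*s^2 + 1)/(s^3 + s^2)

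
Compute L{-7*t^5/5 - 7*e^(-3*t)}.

The transform is linear, so treat each term independently.
(-7)·[L{e^(-3t)} = 1/(s + 3)]; (-7/5)·[L{t^5} = 5!/s^6 = 120/s^6].

-7/(s + 3) - 168/s^6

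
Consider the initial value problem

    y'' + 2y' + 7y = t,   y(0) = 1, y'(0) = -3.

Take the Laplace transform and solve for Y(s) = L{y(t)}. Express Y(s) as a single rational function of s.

Laplace-transform each side.
With L{y''} = s^2 Y - s·y(0) - y'(0) and L{y'} = sY - y(0), with y(0) = 1, y'(0) = -3: the LHS transforms to (s^2 + 2*s + 7)Y - (s - 1).
The right side is L{t} = s^(-2).
So (s^2 + 2*s + 7)Y = s^(-2) + (s - 1).
Divide through and combine into a single rational function.

Y(s) = (s^3 - s^2 + 1)/(s^4 + 2*s^3 + 7*s^2)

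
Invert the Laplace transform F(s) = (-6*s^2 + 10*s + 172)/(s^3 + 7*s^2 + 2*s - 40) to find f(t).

Factor the denominator: s^3 + 7*s^2 + 2*s - 40 = (s - 2)*(s + 4)*(s + 5).
Partial fraction decomposition gives [4/(s - 2)] + [-4/(s + 5)] + [-6/(s + 4)].
Invert each term: 4/(s - 2) ↔ 4e^(2t); -4/(s + 5) ↔ -4e^(-5t); -6/(s + 4) ↔ -6e^(-4t).

f(t) = 4*exp(2*t) - 6*exp(-4*t) - 4*exp(-5*t)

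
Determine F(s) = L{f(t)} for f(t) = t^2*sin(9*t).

F(s) = 54*(s^2 - 27)/(s^2 + 81)^3

L{sin(9t)} = 9/(s^2 + 81).
Then apply L{t^2·g(t)} = (-1)^2 d^2/ds^2[G(s)] with G(s) = 9/(s^2 + 81):
differentiating 2 times and applying the sign gives 54*(s^2 - 27)/(s^2 + 81)^3.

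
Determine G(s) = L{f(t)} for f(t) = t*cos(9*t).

L{cos(9t)} = s/(s^2 + 81).
Then apply L{t·g(t)} = -d/ds[H(s)] with H(s) = s/(s^2 + 81):
differentiating 1 time and applying the sign gives (s - 9)*(s + 9)/(s^2 + 81)^2.

G(s) = (s - 9)*(s + 9)/(s^2 + 81)^2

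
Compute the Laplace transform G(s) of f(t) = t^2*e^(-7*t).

L{e^(-7t)} = 1/(s + 7).
Then apply L{t^2·g(t)} = (-1)^2 d^2/ds^2[H(s)] with H(s) = 1/(s + 7):
differentiating 2 times and applying the sign gives 2/(s + 7)^3.

G(s) = 2/(s + 7)^3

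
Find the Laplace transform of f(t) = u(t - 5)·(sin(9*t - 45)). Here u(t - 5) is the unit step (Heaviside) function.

By the second shifting theorem, L{u(t - c)·g(t - c)} = e^(-cs)·G(s) with c = 5 and G(s) = L{g(t)}.
L{sin(9t)} = 9/(s^2 + 81).

9*exp(-5*s)/(s^2 + 81)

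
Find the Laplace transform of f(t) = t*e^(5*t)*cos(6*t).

(s - 11)*(s + 1)/(s^2 - 10*s + 61)^2

L{cos(6t)} = s/(s^2 + 36).
Multiplying by e^(5t) shifts s → s - 5, so L{e^(5*t)*cos(6*t)} = (s - 5)/((s - 5)^2 + 36).
Then apply L{t·g(t)} = -d/ds[H(s)] with H(s) = (s - 5)/((s - 5)^2 + 36):
differentiating 1 time and applying the sign gives (s - 11)*(s + 1)/(s^2 - 10*s + 61)^2.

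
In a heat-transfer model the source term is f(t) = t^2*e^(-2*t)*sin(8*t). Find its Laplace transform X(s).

L{sin(8t)} = 8/(s^2 + 64).
Multiplying by e^(-2t) shifts s → s + 2, so L{e^(-2*t)*sin(8*t)} = 8/((s + 2)^2 + 64).
Then apply L{t^2·g(t)} = (-1)^2 d^2/ds^2[G(s)] with G(s) = 8/((s + 2)^2 + 64):
differentiating 2 times and applying the sign gives 16*(3*s^2 + 12*s - 52)/(s^2 + 4*s + 68)^3.

X(s) = 16*(3*s^2 + 12*s - 52)/(s^2 + 4*s + 68)^3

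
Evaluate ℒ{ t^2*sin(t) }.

2*(3*s^2 - 1)/(s^2 + 1)^3

L{sin(t)} = 1/(s^2 + 1).
Then apply L{t^2·g(t)} = (-1)^2 d^2/ds^2[H(s)] with H(s) = 1/(s^2 + 1):
differentiating 2 times and applying the sign gives 2*(3*s^2 - 1)/(s^2 + 1)^3.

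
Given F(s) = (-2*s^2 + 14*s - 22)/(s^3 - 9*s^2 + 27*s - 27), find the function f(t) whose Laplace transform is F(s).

Factor the denominator: s^3 - 9*s^2 + 27*s - 27 = (s - 3)^3.
Partial fraction decomposition gives [-2/(s - 3)] + [2/(s - 3)^2] + [2/(s - 3)^3].
Invert each term: -2/(s - 3) ↔ -2e^(3t); 2/(s - 3)^2 ↔ 2t·e^(3t); 2/(s - 3)^3 ↔ (1)t^2·e^(3t).

f(t) = t^2*exp(3*t) + 2*t*exp(3*t) - 2*exp(3*t)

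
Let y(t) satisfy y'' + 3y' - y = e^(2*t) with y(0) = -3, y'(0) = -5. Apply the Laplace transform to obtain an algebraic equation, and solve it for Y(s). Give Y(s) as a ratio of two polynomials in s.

Y(s) = (-3*s^2 - 8*s + 29)/(s^3 + s^2 - 7*s + 2)

Apply the Laplace transform to the equation.
The derivative rules (L{y''} = s^2 Y - s·y(0) - y'(0) and L{y'} = sY - y(0), with y(0) = -3, y'(0) = -5) turn the left side into (s^2 + 3*s - 1)Y - (-3*s - 14).
The right side is L{e^(2*t)} = 1/(s - 2).
So (s^2 + 3*s - 1)Y = 1/(s - 2) + (-3*s - 14).
Isolate Y and clear denominators.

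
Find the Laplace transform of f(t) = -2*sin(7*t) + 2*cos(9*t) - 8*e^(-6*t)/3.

Apply the Laplace transform termwise.
(-8/3)·[L{e^(-6t)} = 1/(s + 6)]; (2)·[L{cos(9t)} = s/(s^2 + 81)]; (-2)·[L{sin(7t)} = 7/(s^2 + 49)].

2*s/(s^2 + 81) - 14/(s^2 + 49) - 8/(3*(s + 6))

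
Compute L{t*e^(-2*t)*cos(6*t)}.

(s - 4)*(s + 8)/(s^2 + 4*s + 40)^2

L{cos(6t)} = s/(s^2 + 36).
Multiplying by e^(-2t) shifts s → s + 2, so L{e^(-2*t)*cos(6*t)} = (s + 2)/((s + 2)^2 + 36).
Then apply L{t·g(t)} = -d/ds[G(s)] with G(s) = (s + 2)/((s + 2)^2 + 36):
differentiating 1 time and applying the sign gives (s - 4)*(s + 8)/(s^2 + 4*s + 40)^2.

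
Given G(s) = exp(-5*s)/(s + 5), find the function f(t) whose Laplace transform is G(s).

f(t) = Heaviside(t - 5)*(exp(-5*t + 25))

The factor e^(-5s) signals a time shift by c = 5 (second shifting theorem).
L{e^(-5t)} = 1/(s + 5), so L^-1{1/(s + 5)} = exp(-5*t).
Hence the inverse is u(t - 5) times that function evaluated at t - 5.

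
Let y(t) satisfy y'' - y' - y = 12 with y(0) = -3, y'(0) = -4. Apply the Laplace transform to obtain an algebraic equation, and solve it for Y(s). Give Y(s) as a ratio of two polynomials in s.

Laplace-transform each side.
The derivative rules (L{y''} = s^2 Y - s·y(0) - y'(0) and L{y'} = sY - y(0), with y(0) = -3, y'(0) = -4) turn the left side into (s^2 - s - 1)Y - (-3*s - 1).
The right side is L{12} = 12/s.
So (s^2 - s - 1)Y = 12/s + (-3*s - 1).
Solve for Y(s) and write it as one ratio of polynomials.

Y(s) = (-3*s^2 - s + 12)/(s^3 - s^2 - s)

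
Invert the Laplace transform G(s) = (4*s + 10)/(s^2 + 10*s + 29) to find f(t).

f(t) = -5*exp(-5*t)*sin(2*t) + 4*exp(-5*t)*cos(2*t)

Complete the square in the denominator: s^2 + 10*s + 29 = (s + 5)^2 + 2^2.
Split the numerator to match: 4*s + 10 = 4·(s + 5) - 5·2.
Invert each term: 4·(s + 5)/((s + 5)^2 + 4) ↔ 4e^(-5t)cos(2t); -5·2/((s + 5)^2 + 4) ↔ -5e^(-5t)sin(2t).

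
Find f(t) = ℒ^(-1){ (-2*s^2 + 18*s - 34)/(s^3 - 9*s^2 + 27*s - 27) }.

Factor the denominator: s^3 - 9*s^2 + 27*s - 27 = (s - 3)^3.
Partial fraction decomposition gives [-2/(s - 3)] + [6/(s - 3)^2] + [2/(s - 3)^3].
Invert each term: -2/(s - 3) ↔ -2e^(3t); 6/(s - 3)^2 ↔ 6t·e^(3t); 2/(s - 3)^3 ↔ (1)t^2·e^(3t).

f(t) = t^2*exp(3*t) + 6*t*exp(3*t) - 2*exp(3*t)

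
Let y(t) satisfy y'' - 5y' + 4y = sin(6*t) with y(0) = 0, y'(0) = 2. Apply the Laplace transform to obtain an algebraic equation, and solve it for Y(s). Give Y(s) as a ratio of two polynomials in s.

Y(s) = (2*s^2 + 78)/(s^4 - 5*s^3 + 40*s^2 - 180*s + 144)

Transform both sides with L{·}.
With L{y''} = s^2 Y - s·y(0) - y'(0) and L{y'} = sY - y(0), with y(0) = 0, y'(0) = 2: the LHS transforms to (s^2 - 5*s + 4)Y - (2).
The right side is L{sin(6*t)} = 6/(s^2 + 36).
So (s^2 - 5*s + 4)Y = 6/(s^2 + 36) + (2).
Divide through and combine into a single rational function.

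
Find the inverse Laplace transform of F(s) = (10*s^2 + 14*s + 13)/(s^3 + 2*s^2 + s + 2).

Factor the denominator: s^3 + 2*s^2 + s + 2 = (s + 2)*(s^2 + 1).
Partial fraction decomposition gives [5/(s + 2)] + [5*s/(s^2 + 1)] + [4/(s^2 + 1)].
Invert each term: 5/(s + 2) ↔ 5e^(-2t); 5·s/(s^2 + 1) ↔ 5cos(t); 4·1/(s^2 + 1) ↔ 4sin(t).

4*sin(t) + 5*cos(t) + 5*exp(-2*t)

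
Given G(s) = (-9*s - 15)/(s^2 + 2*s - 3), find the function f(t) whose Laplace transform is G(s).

f(t) = -6*exp(t) - 3*exp(-3*t)

Factor the denominator: s^2 + 2*s - 3 = (s - 1)*(s + 3).
Partial fraction decomposition gives [-3/(s + 3)] + [-6/(s - 1)].
Invert each term: -3/(s + 3) ↔ -3e^(-3t); -6/(s - 1) ↔ -6e^(t).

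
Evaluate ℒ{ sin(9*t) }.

L{sin(9t)} = 9/(s^2 + 81).

9/(s^2 + 81)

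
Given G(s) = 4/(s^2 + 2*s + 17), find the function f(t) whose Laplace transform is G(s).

Rewrite the denominator: s^2 + 2*s + 17 = (s + 1)^2 + 16.
The form in (s + 1) signals a first-shifting-theorem factor e^(-t).
Since L{sin(4t)} = 4/(s^2 + 16), the inverse is exp(-t)*sin(4*t).

f(t) = exp(-t)*sin(4*t)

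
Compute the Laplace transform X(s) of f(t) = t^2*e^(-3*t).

X(s) = 2/(s + 3)^3

L{e^(-3t)} = 1/(s + 3).
Then apply L{t^2·g(t)} = (-1)^2 d^2/ds^2[G(s)] with G(s) = 1/(s + 3):
differentiating 2 times and applying the sign gives 2/(s + 3)^3.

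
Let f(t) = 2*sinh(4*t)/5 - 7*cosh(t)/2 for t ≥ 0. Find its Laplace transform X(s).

Apply the Laplace transform termwise.
(-7/2)·[L{cosh(t)} = s/(s^2 - 1)]; (2/5)·[L{sinh(4t)} = 4/(s^2 - 16)].

X(s) = -7*s/(2*(s^2 - 1)) + 8/(5*(s^2 - 16))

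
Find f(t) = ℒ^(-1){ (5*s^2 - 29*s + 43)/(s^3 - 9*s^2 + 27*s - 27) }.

f(t) = t^2*exp(3*t)/2 + t*exp(3*t) + 5*exp(3*t)

Factor the denominator: s^3 - 9*s^2 + 27*s - 27 = (s - 3)^3.
Partial fraction decomposition gives [5/(s - 3)] + [(s - 3)^(-2)] + [(s - 3)^(-3)].
Invert each term: 5/(s - 3) ↔ 5e^(3t); 1/(s - 3)^2 ↔ t·e^(3t); 1/(s - 3)^3 ↔ (1/2)t^2·e^(3t).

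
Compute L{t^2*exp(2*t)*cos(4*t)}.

L{cos(4t)} = s/(s^2 + 16).
Multiplying by e^(2t) shifts s → s - 2, so L{exp(2*t)*cos(4*t)} = (s - 2)/((s - 2)^2 + 16).
Then apply L{t^2·g(t)} = (-1)^2 d^2/ds^2[H(s)] with H(s) = (s - 2)/((s - 2)^2 + 16):
differentiating 2 times and applying the sign gives 2*(s - 2)*(s^2 - 4*s - 44)/(s^2 - 4*s + 20)^3.

2*(s - 2)*(s^2 - 4*s - 44)/(s^2 - 4*s + 20)^3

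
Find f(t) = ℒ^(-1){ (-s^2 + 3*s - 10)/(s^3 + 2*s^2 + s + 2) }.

Factor the denominator: s^3 + 2*s^2 + s + 2 = (s + 2)*(s^2 + 1).
Partial fraction decomposition gives [-4/(s + 2)] + [3*s/(s^2 + 1)] + [-3/(s^2 + 1)].
Invert each term: -4/(s + 2) ↔ -4e^(-2t); 3·s/(s^2 + 1) ↔ 3cos(t); -3·1/(s^2 + 1) ↔ -3sin(t).

f(t) = -3*sin(t) + 3*cos(t) - 4*exp(-2*t)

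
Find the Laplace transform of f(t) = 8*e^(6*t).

L{8} = 8/s.
By the first shifting theorem, multiplying by e^(6t) replaces s with s - 6.

8/(s - 6)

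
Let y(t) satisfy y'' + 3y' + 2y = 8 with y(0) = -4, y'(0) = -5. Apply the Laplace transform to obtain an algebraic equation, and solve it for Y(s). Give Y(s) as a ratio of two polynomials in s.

Laplace-transform each side.
The derivative rules (L{y''} = s^2 Y - s·y(0) - y'(0) and L{y'} = sY - y(0), with y(0) = -4, y'(0) = -5) turn the left side into (s^2 + 3*s + 2)Y - (-4*s - 17).
The right side is L{8} = 8/s.
So (s^2 + 3*s + 2)Y = 8/s + (-4*s - 17).
Divide through and combine into a single rational function.

Y(s) = (-4*s^2 - 17*s + 8)/(s^3 + 3*s^2 + 2*s)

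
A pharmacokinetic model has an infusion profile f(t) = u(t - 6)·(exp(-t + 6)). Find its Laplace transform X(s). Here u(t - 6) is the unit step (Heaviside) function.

X(s) = exp(-6*s)/(s + 1)

By the second shifting theorem, L{u(t - c)·g(t - c)} = e^(-cs)·G(s) with c = 6 and G(s) = L{g(t)}.
L{e^(-t)} = 1/(s + 1).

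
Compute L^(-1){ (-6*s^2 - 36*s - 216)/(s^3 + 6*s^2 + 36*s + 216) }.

Factor the denominator: s^3 + 6*s^2 + 36*s + 216 = (s + 6)*(s^2 + 36).
Partial fraction decomposition gives [-3/(s + 6)] + [-3*s/(s^2 + 36)] + [-18/(s^2 + 36)].
Invert each term: -3/(s + 6) ↔ -3e^(-6t); -3·s/(s^2 + 36) ↔ -3cos(6t); -3·6/(s^2 + 36) ↔ -3sin(6t).

-3*sin(6*t) - 3*cos(6*t) - 3*exp(-6*t)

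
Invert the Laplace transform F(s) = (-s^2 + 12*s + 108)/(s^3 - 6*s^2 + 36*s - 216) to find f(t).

Factor the denominator: s^3 - 6*s^2 + 36*s - 216 = (s - 6)*(s^2 + 36).
Partial fraction decomposition gives [2/(s - 6)] + [-3*s/(s^2 + 36)] + [-6/(s^2 + 36)].
Invert each term: 2/(s - 6) ↔ 2e^(6t); -3·s/(s^2 + 36) ↔ -3cos(6t); -1·6/(s^2 + 36) ↔ -sin(6t).

f(t) = 2*exp(6*t) - sin(6*t) - 3*cos(6*t)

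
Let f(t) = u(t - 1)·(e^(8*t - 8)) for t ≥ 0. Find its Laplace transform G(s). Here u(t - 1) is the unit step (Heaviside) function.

By the second shifting theorem, L{u(t - c)·g(t - c)} = e^(-cs)·H(s) with c = 1 and H(s) = L{g(t)}.
L{e^(8t)} = 1/(s - 8).

G(s) = exp(-s)/(s - 8)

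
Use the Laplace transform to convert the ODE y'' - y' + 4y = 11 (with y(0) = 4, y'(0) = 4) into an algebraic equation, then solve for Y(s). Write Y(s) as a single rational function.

Y(s) = (4*s^2 + 11)/(s^3 - s^2 + 4*s)

Laplace-transform each side.
The derivative rules (L{y''} = s^2 Y - s·y(0) - y'(0) and L{y'} = sY - y(0), with y(0) = 4, y'(0) = 4) turn the left side into (s^2 - s + 4)Y - (4*s).
The right side is L{11} = 11/s.
So (s^2 - s + 4)Y = 11/s + (4*s).
Solve for Y(s) and write it as one ratio of polynomials.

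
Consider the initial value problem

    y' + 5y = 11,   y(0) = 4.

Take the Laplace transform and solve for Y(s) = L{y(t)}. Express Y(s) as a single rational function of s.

Take the Laplace transform of both sides.
The derivative rules (L{y'} = sY - y(0) = sY - 4) turn the left side into (s + 5)Y - (4).
The right side is L{11} = 11/s.
So (s + 5)Y = 11/s + (4).
Solve for Y(s) and write it as one ratio of polynomials.

Y(s) = (4*s + 11)/(s^2 + 5*s)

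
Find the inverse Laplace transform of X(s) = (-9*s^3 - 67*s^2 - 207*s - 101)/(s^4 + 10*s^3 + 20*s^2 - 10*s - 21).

Factor the denominator: s^4 + 10*s^3 + 20*s^2 - 10*s - 21 = (s - 1)*(s + 1)*(s + 3)*(s + 7).
Partial fraction decomposition gives [5/(s + 3)] + [-6/(s + 7)] + [-6/(s - 1)] + [-2/(s + 1)].
Invert each term: 5/(s + 3) ↔ 5e^(-3t); -6/(s + 7) ↔ -6e^(-7t); -6/(s - 1) ↔ -6e^(t); -2/(s + 1) ↔ -2e^(-t).

-6*exp(t) - 2*exp(-t) + 5*exp(-3*t) - 6*exp(-7*t)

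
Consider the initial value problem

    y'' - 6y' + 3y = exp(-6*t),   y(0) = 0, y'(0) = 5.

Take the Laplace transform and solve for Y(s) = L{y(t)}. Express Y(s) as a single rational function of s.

Laplace-transform each side.
With L{y''} = s^2 Y - s·y(0) - y'(0) and L{y'} = sY - y(0), with y(0) = 0, y'(0) = 5: the LHS transforms to (s^2 - 6*s + 3)Y - (5).
The right side is L{exp(-6*t)} = 1/(s + 6).
So (s^2 - 6*s + 3)Y = 1/(s + 6) + (5).
Solve for Y(s) and write it as one ratio of polynomials.

Y(s) = (5*s + 31)/(s^3 - 33*s + 18)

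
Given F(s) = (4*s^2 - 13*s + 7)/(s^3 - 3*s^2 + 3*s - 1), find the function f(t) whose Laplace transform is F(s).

f(t) = -t^2*exp(t) - 5*t*exp(t) + 4*exp(t)

Factor the denominator: s^3 - 3*s^2 + 3*s - 1 = (s - 1)^3.
Partial fraction decomposition gives [4/(s - 1)] + [-5/(s - 1)^2] + [-2/(s - 1)^3].
Invert each term: 4/(s - 1) ↔ 4e^(t); -5/(s - 1)^2 ↔ -5t·e^(t); -2/(s - 1)^3 ↔ (-1)t^2·e^(t).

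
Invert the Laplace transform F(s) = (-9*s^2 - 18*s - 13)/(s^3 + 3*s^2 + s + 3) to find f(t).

f(t) = -3*sin(t) - 5*cos(t) - 4*exp(-3*t)

Factor the denominator: s^3 + 3*s^2 + s + 3 = (s + 3)*(s^2 + 1).
Partial fraction decomposition gives [-4/(s + 3)] + [-5*s/(s^2 + 1)] + [-3/(s^2 + 1)].
Invert each term: -4/(s + 3) ↔ -4e^(-3t); -5·s/(s^2 + 1) ↔ -5cos(t); -3·1/(s^2 + 1) ↔ -3sin(t).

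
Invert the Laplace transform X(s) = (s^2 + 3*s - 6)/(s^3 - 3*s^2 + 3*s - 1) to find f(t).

f(t) = -t^2*exp(t) + 5*t*exp(t) + exp(t)

Factor the denominator: s^3 - 3*s^2 + 3*s - 1 = (s - 1)^3.
Partial fraction decomposition gives [1/(s - 1)] + [5/(s - 1)^2] + [-2/(s - 1)^3].
Invert each term: 1/(s - 1) ↔ e^(t); 5/(s - 1)^2 ↔ 5t·e^(t); -2/(s - 1)^3 ↔ (-1)t^2·e^(t).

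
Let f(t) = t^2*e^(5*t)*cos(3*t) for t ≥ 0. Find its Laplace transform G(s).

G(s) = 2*(s - 5)*(s^2 - 10*s - 2)/(s^2 - 10*s + 34)^3

L{cos(3t)} = s/(s^2 + 9).
Multiplying by e^(5t) shifts s → s - 5, so L{e^(5*t)*cos(3*t)} = (s - 5)/((s - 5)^2 + 9).
Then apply L{t^2·g(t)} = (-1)^2 d^2/ds^2[H(s)] with H(s) = (s - 5)/((s - 5)^2 + 9):
differentiating 2 times and applying the sign gives 2*(s - 5)*(s^2 - 10*s - 2)/(s^2 - 10*s + 34)^3.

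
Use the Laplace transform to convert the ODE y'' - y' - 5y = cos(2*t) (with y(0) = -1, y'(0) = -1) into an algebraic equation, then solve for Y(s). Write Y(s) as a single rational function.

Y(s) = (-s^3 - 3*s)/(s^4 - s^3 - s^2 - 4*s - 20)

Laplace-transform each side.
Using L{y''} = s^2 Y - s·y(0) - y'(0) and L{y'} = sY - y(0), with y(0) = -1, y'(0) = -1, the left side becomes (s^2 - s - 5)Y - (-s).
The right side is L{cos(2*t)} = s/(s^2 + 4).
So (s^2 - s - 5)Y = s/(s^2 + 4) + (-s).
Divide through and combine into a single rational function.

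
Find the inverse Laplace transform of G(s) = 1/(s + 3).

Since L{e^(-3t)} = 1/(s + 3), the inverse is exp(-3*t).

exp(-3*t)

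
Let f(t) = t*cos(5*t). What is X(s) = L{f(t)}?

L{cos(5t)} = s/(s^2 + 25).
Then apply L{t·g(t)} = -d/ds[G(s)] with G(s) = s/(s^2 + 25):
differentiating 1 time and applying the sign gives (s - 5)*(s + 5)/(s^2 + 25)^2.

X(s) = (s - 5)*(s + 5)/(s^2 + 25)^2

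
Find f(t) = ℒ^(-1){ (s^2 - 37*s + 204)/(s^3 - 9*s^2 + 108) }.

f(t) = 2*t*exp(6*t) - 3*exp(6*t) + 4*exp(-3*t)

Factor the denominator: s^3 - 9*s^2 + 108 = (s - 6)^2*(s + 3).
Partial fraction decomposition gives [-3/(s - 6)] + [2/(s - 6)^2] + [4/(s + 3)].
Invert each term: -3/(s - 6) ↔ -3e^(6t); 2/(s - 6)^2 ↔ 2t·e^(6t); 4/(s + 3) ↔ 4e^(-3t).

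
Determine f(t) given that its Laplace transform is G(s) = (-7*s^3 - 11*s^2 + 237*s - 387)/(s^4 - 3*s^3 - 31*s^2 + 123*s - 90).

f(t) = -4*exp(5*t) - exp(3*t) - 3*exp(t) + exp(-6*t)

Factor the denominator: s^4 - 3*s^3 - 31*s^2 + 123*s - 90 = (s - 5)*(s - 3)*(s - 1)*(s + 6).
Partial fraction decomposition gives [-1/(s - 3)] + [1/(s + 6)] + [-3/(s - 1)] + [-4/(s - 5)].
Invert each term: -1/(s - 3) ↔ -e^(3t); 1/(s + 6) ↔ e^(-6t); -3/(s - 1) ↔ -3e^(t); -4/(s - 5) ↔ -4e^(5t).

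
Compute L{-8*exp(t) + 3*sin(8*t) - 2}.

24/(s^2 + 64) - 8/(s - 1) - 2/s

The transform is linear, so treat each term independently.
L{-2} = -2/s; (-8)·[L{e^(t)} = 1/(s - 1)]; (3)·[L{sin(8t)} = 8/(s^2 + 64)].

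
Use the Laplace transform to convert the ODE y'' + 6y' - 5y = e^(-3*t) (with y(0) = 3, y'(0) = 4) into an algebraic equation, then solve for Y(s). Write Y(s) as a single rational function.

Y(s) = (3*s^2 + 31*s + 67)/(s^3 + 9*s^2 + 13*s - 15)

Take the Laplace transform of both sides.
The derivative rules (L{y''} = s^2 Y - s·y(0) - y'(0) and L{y'} = sY - y(0), with y(0) = 3, y'(0) = 4) turn the left side into (s^2 + 6*s - 5)Y - (3*s + 22).
The right side is L{e^(-3*t)} = 1/(s + 3).
So (s^2 + 6*s - 5)Y = 1/(s + 3) + (3*s + 22).
Isolate Y and clear denominators.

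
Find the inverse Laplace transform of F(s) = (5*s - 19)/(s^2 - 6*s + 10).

Complete the square in the denominator: s^2 - 6*s + 10 = (s - 3)^2 + 1^2.
Split the numerator to match: 5*s - 19 = 5·(s - 3) - 4·1.
Invert each term: 5·(s - 3)/((s - 3)^2 + 1) ↔ 5e^(3t)cos(t); -4·1/((s - 3)^2 + 1) ↔ -4e^(3t)sin(t).

-4*exp(3*t)*sin(t) + 5*exp(3*t)*cos(t)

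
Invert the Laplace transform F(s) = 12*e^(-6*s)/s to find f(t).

f(t) = Heaviside(t - 6)*(12)

The factor e^(-6s) signals a time shift by c = 6 (second shifting theorem).
L{12} = 12/s, so L^-1{12/s} = 12.
Hence the inverse is u(t - 6) times that function evaluated at t - 6.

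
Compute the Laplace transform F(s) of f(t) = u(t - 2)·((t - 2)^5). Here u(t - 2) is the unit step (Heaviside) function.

F(s) = 120*exp(-2*s)/s^6

By the second shifting theorem, L{u(t - c)·g(t - c)} = e^(-cs)·G(s) with c = 2 and G(s) = L{g(t)}.
L{t^5} = 5!/s^6 = 120/s^6.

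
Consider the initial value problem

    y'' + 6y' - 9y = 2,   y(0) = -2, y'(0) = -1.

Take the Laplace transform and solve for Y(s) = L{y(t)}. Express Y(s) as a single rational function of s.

Y(s) = (-2*s^2 - 13*s + 2)/(s^3 + 6*s^2 - 9*s)

Transform both sides with L{·}.
The derivative rules (L{y''} = s^2 Y - s·y(0) - y'(0) and L{y'} = sY - y(0), with y(0) = -2, y'(0) = -1) turn the left side into (s^2 + 6*s - 9)Y - (-2*s - 13).
The right side is L{2} = 2/s.
So (s^2 + 6*s - 9)Y = 2/s + (-2*s - 13).
Divide through and combine into a single rational function.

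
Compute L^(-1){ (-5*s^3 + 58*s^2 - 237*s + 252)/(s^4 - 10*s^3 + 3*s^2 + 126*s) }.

-4*exp(7*t) + 3*exp(6*t) + 2 - 6*exp(-3*t)

Factor the denominator: s^4 - 10*s^3 + 3*s^2 + 126*s = s*(s - 7)*(s - 6)*(s + 3).
Partial fraction decomposition gives [2/s] + [-4/(s - 7)] + [-6/(s + 3)] + [3/(s - 6)].
Invert each term: 2/(s - 0) ↔ 2e^(0t); -4/(s - 7) ↔ -4e^(7t); -6/(s + 3) ↔ -6e^(-3t); 3/(s - 6) ↔ 3e^(6t).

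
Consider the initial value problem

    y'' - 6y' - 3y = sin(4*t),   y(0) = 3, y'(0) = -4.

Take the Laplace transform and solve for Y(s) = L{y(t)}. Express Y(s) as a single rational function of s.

Y(s) = (3*s^3 - 22*s^2 + 48*s - 348)/(s^4 - 6*s^3 + 13*s^2 - 96*s - 48)

Laplace-transform each side.
The derivative rules (L{y''} = s^2 Y - s·y(0) - y'(0) and L{y'} = sY - y(0), with y(0) = 3, y'(0) = -4) turn the left side into (s^2 - 6*s - 3)Y - (3*s - 22).
The right side is L{sin(4*t)} = 4/(s^2 + 16).
So (s^2 - 6*s - 3)Y = 4/(s^2 + 16) + (3*s - 22).
Solve for Y(s) and write it as one ratio of polynomials.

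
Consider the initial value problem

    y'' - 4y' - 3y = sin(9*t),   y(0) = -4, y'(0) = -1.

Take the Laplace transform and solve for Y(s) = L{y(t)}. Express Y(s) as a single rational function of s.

Y(s) = (-4*s^3 + 15*s^2 - 324*s + 1224)/(s^4 - 4*s^3 + 78*s^2 - 324*s - 243)

Apply the Laplace transform to the equation.
The derivative rules (L{y''} = s^2 Y - s·y(0) - y'(0) and L{y'} = sY - y(0), with y(0) = -4, y'(0) = -1) turn the left side into (s^2 - 4*s - 3)Y - (-4*s + 15).
The right side is L{sin(9*t)} = 9/(s^2 + 81).
So (s^2 - 4*s - 3)Y = 9/(s^2 + 81) + (-4*s + 15).
Solve for Y(s) and write it as one ratio of polynomials.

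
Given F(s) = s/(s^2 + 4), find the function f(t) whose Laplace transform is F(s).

f(t) = cos(2*t)

Since L{cos(2t)} = s/(s^2 + 4), the inverse is cos(2*t).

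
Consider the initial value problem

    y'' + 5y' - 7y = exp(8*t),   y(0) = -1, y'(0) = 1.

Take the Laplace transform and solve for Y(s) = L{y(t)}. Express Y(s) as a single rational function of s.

Y(s) = (-s^2 + 4*s + 33)/(s^3 - 3*s^2 - 47*s + 56)

Transform both sides with L{·}.
The derivative rules (L{y''} = s^2 Y - s·y(0) - y'(0) and L{y'} = sY - y(0), with y(0) = -1, y'(0) = 1) turn the left side into (s^2 + 5*s - 7)Y - (-s - 4).
The right side is L{exp(8*t)} = 1/(s - 8).
So (s^2 + 5*s - 7)Y = 1/(s - 8) + (-s - 4).
Solve for Y(s) and write it as one ratio of polynomials.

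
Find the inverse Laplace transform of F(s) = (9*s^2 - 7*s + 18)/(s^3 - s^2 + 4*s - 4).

4*exp(t) - sin(2*t) + 5*cos(2*t)

Factor the denominator: s^3 - s^2 + 4*s - 4 = (s - 1)*(s^2 + 4).
Partial fraction decomposition gives [4/(s - 1)] + [5*s/(s^2 + 4)] + [-2/(s^2 + 4)].
Invert each term: 4/(s - 1) ↔ 4e^(t); 5·s/(s^2 + 4) ↔ 5cos(2t); -1·2/(s^2 + 4) ↔ -sin(2t).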